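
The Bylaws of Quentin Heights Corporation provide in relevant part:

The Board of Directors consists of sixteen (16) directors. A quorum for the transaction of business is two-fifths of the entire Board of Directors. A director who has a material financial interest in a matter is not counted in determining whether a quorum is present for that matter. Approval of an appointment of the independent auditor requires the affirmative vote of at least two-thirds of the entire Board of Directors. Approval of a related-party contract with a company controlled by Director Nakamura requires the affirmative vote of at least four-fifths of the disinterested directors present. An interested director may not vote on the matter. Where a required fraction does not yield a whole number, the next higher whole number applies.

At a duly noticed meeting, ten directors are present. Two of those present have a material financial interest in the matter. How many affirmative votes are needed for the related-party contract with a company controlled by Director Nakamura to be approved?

The related-party contract with a company controlled by Director Nakamura requires four-fifths of the disinterested directors present (10 − 2 = 8).
4/5 of 8 = 6.40, rounded up to 7.

7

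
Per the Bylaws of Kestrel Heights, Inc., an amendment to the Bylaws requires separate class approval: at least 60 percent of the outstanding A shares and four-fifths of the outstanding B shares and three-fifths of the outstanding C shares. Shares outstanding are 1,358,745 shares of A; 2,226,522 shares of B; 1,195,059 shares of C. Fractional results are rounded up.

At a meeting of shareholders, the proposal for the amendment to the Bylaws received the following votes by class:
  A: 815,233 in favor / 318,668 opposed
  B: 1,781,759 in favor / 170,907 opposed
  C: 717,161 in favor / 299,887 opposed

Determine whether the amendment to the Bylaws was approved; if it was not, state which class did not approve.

Not approved — the A shares did not give the required vote.

A: 3/5 of 1358745 = 815247; 815,247 required, 815,233 in favor — not approved.
B: 4/5 of 2226522 = 1781217.60, rounded up to 1781218; 1,781,218 required, 1,781,759 in favor — approved.
C: 3/5 of 1195059 = 717035.40, rounded up to 717036; 717,036 required, 717,161 in favor — approved.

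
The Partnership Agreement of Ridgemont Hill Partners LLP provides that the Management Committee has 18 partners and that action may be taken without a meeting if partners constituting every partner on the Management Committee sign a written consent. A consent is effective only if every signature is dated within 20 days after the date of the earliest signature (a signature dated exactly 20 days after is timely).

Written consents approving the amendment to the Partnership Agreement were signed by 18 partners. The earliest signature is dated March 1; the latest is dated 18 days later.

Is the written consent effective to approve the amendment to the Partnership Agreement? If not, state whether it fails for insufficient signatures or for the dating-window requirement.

Effective — both the signature and dating-window requirements are satisfied.

Signatures required: all of 18 — unanimous means all 18, so 18 needed; 18 signed. Sufficient.
Dating window: the latest signature is 18 days after the earliest; the limit is 20 days. Within the window.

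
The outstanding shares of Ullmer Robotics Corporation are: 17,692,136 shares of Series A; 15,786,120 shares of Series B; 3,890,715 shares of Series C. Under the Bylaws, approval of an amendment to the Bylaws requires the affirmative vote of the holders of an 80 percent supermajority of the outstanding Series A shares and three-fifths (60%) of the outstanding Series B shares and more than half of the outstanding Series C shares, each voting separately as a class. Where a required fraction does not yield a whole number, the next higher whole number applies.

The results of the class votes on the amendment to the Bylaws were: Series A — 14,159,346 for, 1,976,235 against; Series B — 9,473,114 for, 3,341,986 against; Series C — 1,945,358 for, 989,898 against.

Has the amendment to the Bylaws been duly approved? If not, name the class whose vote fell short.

Series A: 4/5 of 17692136 = 14153708.80, rounded up to 14153709; 14,153,709 required, 14,159,346 in favor — approved.
Series B: 3/5 of 15786120 = 9471672; 9,471,672 required, 9,473,114 in favor — approved.
Series C: a majority of 3890715 is 1945358; 1,945,358 required, 1,945,358 in favor — approved.

Approved — every class gave the required vote.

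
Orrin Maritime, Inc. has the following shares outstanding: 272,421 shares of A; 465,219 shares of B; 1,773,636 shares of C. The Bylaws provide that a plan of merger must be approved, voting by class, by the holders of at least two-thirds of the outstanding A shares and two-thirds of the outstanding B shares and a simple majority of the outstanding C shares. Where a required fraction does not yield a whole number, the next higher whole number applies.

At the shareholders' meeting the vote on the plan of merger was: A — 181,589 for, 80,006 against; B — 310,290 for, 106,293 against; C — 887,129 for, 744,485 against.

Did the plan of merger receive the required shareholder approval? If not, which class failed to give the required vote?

Not approved — the A shares did not give the required vote.

A: 2/3 of 272421 = 181614; 181,614 required, 181,589 in favor — not approved.
B: 2/3 of 465219 = 310146; 310,146 required, 310,290 in favor — approved.
C: a majority of 1773636 is 886819; 886,819 required, 887,129 in favor — approved.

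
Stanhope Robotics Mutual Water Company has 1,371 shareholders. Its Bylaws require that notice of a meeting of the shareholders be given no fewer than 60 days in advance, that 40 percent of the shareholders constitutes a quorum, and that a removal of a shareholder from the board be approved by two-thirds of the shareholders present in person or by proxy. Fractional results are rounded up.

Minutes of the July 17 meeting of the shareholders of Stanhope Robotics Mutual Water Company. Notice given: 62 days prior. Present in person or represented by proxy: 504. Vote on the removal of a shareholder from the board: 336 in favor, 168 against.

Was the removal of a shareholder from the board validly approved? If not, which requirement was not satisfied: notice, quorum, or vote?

Invalid — quorum requirement not satisfied.

Notice: 62 days given; 60 required. Satisfied.
Quorum: 40% of 1,371 = 548.40, rounded up to 549; 504 present. Not satisfied.
Vote: requires two-thirds of those present (504); 2/3 of 504 = 336, so 336 needed; 336 in favor. Satisfied.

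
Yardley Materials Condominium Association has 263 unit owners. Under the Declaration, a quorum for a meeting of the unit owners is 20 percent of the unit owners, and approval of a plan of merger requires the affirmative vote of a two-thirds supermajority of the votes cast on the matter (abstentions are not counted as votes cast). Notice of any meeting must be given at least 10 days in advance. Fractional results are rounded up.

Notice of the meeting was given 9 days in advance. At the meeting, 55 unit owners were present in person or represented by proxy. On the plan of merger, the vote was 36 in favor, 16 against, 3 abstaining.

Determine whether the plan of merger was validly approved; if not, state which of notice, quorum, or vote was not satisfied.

Notice: 9 days given; 10 required. Not satisfied.
Quorum: 20% of 263 = 52.60, rounded up to 53; 55 present. Satisfied.
Vote: requires two-thirds of the votes cast (55 − 3 abstaining = 52); 2/3 of 52 = 34.67, rounded up to 35, so 35 needed; 36 in favor. Satisfied.

Invalid — notice requirement not satisfied.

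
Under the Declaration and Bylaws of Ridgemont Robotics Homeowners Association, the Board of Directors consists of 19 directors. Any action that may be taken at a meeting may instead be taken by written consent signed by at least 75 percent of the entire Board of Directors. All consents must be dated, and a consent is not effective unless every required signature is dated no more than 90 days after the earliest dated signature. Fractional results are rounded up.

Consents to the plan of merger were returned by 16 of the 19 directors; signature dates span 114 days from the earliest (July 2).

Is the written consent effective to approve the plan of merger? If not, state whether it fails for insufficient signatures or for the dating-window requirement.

Not effective — dating-window requirement not satisfied.

Signatures required: at least 75 percent of 19 — 3/4 of 19 = 14.25, rounded up to 15, so 15 needed; 16 signed. Sufficient.
Dating window: the latest signature is 114 days after the earliest; the limit is 90 days. Outside the window.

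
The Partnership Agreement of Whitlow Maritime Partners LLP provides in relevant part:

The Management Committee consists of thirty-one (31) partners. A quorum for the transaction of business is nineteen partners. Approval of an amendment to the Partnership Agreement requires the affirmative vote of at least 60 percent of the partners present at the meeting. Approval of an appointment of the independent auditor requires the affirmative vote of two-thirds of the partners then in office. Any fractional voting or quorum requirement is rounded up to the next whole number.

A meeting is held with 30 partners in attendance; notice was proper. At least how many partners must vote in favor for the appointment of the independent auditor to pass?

21

The appointment of the independent auditor requires two-thirds of the partners then in office (31).
2/3 of 31 = 20.67, rounded up to 21.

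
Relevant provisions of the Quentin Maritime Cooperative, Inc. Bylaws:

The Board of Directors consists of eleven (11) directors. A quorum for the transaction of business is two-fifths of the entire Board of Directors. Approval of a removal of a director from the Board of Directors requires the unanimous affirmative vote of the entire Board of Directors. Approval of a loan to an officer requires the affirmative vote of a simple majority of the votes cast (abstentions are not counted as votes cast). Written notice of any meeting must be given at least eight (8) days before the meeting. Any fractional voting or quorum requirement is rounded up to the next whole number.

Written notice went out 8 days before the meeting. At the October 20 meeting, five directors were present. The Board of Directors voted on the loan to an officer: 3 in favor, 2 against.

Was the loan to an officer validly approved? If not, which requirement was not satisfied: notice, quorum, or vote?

Valid — all requirements satisfied.

Notice: 8 days given; 8 required (8 ≥ 8). Satisfied.
Quorum: 5 present; quorum is 5. Satisfied.
Vote: the loan to an officer requires a majority of the votes cast (5). A majority of 5 is 3, so 3 affirmative votes are needed; 3 voted in favor. Satisfied.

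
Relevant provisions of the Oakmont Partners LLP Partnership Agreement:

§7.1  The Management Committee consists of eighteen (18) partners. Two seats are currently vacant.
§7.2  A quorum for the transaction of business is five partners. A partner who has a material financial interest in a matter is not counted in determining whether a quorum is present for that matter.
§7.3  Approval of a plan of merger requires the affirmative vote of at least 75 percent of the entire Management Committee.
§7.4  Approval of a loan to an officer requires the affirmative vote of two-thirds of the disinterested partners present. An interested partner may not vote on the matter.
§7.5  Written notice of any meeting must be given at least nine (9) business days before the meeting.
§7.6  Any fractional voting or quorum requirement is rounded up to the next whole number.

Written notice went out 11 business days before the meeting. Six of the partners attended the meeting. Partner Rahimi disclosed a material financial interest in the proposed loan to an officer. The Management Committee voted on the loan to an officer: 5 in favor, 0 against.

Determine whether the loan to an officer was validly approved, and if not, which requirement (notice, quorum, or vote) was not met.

Notice: 11 business days given; 9 required (11 ≥ 9). Satisfied.
Quorum: 6 present, but the 1 interested partner does not count, leaving 5. Quorum is 5. Satisfied.
Vote: the loan to an officer requires two-thirds of the disinterested partners present (6 − 1 = 5). 2/3 of 5 = 3.33, rounded up to 4, so 4 affirmative votes are needed; 5 voted in favor. Satisfied.

Valid — all requirements satisfied.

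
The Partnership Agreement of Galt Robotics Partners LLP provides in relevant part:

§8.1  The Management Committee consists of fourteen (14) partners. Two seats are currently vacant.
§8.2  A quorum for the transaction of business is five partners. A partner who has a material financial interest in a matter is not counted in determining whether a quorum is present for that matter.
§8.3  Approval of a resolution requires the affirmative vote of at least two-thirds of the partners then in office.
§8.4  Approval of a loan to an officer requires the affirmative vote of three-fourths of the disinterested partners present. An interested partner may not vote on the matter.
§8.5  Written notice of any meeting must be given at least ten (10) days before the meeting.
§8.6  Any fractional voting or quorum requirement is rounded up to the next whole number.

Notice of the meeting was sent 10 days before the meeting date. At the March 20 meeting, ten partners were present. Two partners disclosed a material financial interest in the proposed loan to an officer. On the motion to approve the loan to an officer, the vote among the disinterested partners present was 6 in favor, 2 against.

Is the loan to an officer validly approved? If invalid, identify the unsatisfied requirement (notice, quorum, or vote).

Valid — all requirements satisfied.

Notice: 10 days given; 10 required (10 ≥ 10). Satisfied.
Quorum: 10 present, but the 2 interested partners do not count, leaving 8. Quorum is 5. Satisfied.
Vote: the loan to an officer requires three-fourths of the disinterested partners present (10 − 2 = 8). 3/4 of 8 = 6, so 6 affirmative votes are needed; 6 voted in favor. Satisfied.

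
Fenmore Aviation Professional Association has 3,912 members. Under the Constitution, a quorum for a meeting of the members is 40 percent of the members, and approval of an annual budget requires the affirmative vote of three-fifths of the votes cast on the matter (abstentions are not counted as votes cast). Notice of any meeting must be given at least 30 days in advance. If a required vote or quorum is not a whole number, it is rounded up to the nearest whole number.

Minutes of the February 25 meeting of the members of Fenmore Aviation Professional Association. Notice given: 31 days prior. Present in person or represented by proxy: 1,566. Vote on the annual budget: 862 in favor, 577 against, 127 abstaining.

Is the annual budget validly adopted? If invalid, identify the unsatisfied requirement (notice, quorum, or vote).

Notice: 31 days given; 30 required. Satisfied.
Quorum: 40% of 3,912 = 1,564.80, rounded up to 1,565; 1,566 present. Satisfied.
Vote: requires three-fifths of the votes cast (1,566 − 127 abstaining = 1,439); 3/5 of 1439 = 863.40, rounded up to 864, so 864 needed; 862 in favor. Not satisfied.

Invalid — vote requirement not satisfied.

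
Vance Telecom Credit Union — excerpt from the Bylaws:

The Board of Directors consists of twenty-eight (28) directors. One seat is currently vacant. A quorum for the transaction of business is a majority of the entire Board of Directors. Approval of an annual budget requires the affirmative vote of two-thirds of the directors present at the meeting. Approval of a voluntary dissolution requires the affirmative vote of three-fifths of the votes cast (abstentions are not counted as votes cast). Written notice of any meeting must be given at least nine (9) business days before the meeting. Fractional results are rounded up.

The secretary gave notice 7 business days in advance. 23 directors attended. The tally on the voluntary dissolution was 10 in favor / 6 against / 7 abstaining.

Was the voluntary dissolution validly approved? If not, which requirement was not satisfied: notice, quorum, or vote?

Invalid — notice requirement not satisfied.

Notice: 7 business days given; 9 required (7 < 9). Not satisfied.
Quorum: 23 present; quorum is 15. Satisfied.
Vote: the voluntary dissolution requires three-fifths of the votes cast (23 present − 7 abstaining = 16). 3/5 of 16 = 9.60, rounded up to 10, so 10 affirmative votes are needed; 10 voted in favor. Satisfied.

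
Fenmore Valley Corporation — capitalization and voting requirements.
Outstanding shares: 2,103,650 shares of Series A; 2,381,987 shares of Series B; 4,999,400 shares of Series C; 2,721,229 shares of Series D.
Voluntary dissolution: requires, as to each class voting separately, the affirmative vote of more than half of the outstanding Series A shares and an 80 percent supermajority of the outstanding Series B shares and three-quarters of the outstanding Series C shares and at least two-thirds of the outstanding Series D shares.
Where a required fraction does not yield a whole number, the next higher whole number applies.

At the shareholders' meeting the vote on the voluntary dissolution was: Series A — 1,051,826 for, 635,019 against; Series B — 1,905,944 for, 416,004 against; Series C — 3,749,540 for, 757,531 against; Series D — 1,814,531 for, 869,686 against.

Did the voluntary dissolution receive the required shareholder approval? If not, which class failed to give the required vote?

Not approved — the Series C shares did not give the required vote.

Series A: a majority of 2103650 is 1051826; 1,051,826 required, 1,051,826 in favor — approved.
Series B: 4/5 of 2381987 = 1905589.60, rounded up to 1905590; 1,905,590 required, 1,905,944 in favor — approved.
Series C: 3/4 of 4999400 = 3749550; 3,749,550 required, 3,749,540 in favor — not approved.
Series D: 2/3 of 2721229 = 1814152.67, rounded up to 1814153; 1,814,153 required, 1,814,531 in favor — approved.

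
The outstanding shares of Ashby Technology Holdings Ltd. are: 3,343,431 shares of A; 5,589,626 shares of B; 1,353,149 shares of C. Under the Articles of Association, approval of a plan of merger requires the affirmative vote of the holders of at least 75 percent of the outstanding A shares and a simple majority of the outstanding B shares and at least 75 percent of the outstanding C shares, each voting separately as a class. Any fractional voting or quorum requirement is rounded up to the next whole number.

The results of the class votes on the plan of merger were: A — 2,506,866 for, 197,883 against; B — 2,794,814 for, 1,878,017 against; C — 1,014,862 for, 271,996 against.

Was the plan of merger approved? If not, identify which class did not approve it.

Not approved — the A shares did not give the required vote.

A: 3/4 of 3343431 = 2507573.25, rounded up to 2507574; 2,507,574 required, 2,506,866 in favor — not approved.
B: a majority of 5589626 is 2794814; 2,794,814 required, 2,794,814 in favor — approved.
C: 3/4 of 1353149 = 1014861.75, rounded up to 1014862; 1,014,862 required, 1,014,862 in favor — approved.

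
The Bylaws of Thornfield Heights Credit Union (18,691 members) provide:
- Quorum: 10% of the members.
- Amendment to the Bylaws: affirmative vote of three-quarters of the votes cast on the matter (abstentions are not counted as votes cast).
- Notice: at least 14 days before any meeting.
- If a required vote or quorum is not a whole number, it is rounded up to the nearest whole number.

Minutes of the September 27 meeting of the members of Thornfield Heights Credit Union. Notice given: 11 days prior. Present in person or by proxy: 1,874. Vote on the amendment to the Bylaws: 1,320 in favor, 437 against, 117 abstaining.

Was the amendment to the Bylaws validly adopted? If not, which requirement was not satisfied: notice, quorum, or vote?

Notice: 11 days given; 14 required. Not satisfied.
Quorum: 10% of 18,691 = 1,869.10, rounded up to 1,870; 1,874 present. Satisfied.
Vote: requires three-fourths of the votes cast (1,874 − 117 abstaining = 1,757); 3/4 of 1757 = 1317.75, rounded up to 1318, so 1,318 needed; 1,320 in favor. Satisfied.

Invalid — notice requirement not satisfied.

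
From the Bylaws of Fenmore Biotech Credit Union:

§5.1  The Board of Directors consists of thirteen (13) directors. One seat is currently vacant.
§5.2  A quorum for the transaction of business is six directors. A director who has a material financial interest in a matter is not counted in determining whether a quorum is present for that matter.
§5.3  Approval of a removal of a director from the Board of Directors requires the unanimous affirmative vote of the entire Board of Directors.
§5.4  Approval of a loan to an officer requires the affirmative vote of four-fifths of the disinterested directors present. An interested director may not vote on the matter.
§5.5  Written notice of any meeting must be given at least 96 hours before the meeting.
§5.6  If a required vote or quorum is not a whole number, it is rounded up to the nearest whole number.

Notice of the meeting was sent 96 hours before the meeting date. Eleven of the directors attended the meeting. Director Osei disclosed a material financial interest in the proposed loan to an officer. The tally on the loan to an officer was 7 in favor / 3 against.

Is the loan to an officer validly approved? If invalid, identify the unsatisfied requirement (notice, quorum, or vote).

Notice: 96 hours given; 96 required (96 ≥ 96). Satisfied.
Quorum: 11 present, but the 1 interested director does not count, leaving 10. Quorum is 6. Satisfied.
Vote: the loan to an officer requires four-fifths of the disinterested directors present (11 − 1 = 10). 4/5 of 10 = 8, so 8 affirmative votes are needed; 7 voted in favor. Not satisfied.

Invalid — vote requirement not satisfied.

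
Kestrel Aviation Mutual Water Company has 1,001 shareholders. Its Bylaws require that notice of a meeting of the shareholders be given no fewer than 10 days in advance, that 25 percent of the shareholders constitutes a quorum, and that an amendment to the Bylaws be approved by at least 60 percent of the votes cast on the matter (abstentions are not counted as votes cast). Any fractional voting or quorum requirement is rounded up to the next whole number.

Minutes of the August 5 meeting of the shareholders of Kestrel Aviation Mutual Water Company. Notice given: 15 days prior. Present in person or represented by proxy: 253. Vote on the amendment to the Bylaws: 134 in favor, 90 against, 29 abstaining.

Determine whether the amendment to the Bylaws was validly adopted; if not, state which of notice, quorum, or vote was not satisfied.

Invalid — vote requirement not satisfied.

Notice: 15 days given; 10 required. Satisfied.
Quorum: 25% of 1,001 = 250.25, rounded up to 251; 253 present. Satisfied.
Vote: requires three-fifths of the votes cast (253 − 29 abstaining = 224); 3/5 of 224 = 134.40, rounded up to 135, so 135 needed; 134 in favor. Not satisfied.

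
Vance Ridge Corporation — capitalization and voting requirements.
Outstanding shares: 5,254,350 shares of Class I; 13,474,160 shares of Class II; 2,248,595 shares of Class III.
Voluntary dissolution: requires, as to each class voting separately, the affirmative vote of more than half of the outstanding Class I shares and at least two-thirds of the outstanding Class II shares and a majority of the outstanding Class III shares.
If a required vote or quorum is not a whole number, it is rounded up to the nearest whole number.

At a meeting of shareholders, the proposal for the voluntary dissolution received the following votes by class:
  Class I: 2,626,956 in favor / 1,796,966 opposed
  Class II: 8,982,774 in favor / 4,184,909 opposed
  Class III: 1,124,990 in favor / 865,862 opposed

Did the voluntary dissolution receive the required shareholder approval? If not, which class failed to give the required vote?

Class I: a majority of 5254350 is 2627176; 2,627,176 required, 2,626,956 in favor — not approved.
Class II: 2/3 of 13474160 = 8982773.33, rounded up to 8982774; 8,982,774 required, 8,982,774 in favor — approved.
Class III: a majority of 2248595 is 1124298; 1,124,298 required, 1,124,990 in favor — approved.

Not approved — the Class I shares did not give the required vote.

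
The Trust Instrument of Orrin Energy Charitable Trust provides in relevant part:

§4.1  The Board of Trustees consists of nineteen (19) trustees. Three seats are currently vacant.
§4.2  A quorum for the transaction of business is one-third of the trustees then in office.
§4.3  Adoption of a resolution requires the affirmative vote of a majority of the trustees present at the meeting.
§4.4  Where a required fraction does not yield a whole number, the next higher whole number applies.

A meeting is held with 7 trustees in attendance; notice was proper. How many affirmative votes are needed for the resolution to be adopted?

The resolution requires a majority of the trustees present (7).
A majority of 7 is 4.

4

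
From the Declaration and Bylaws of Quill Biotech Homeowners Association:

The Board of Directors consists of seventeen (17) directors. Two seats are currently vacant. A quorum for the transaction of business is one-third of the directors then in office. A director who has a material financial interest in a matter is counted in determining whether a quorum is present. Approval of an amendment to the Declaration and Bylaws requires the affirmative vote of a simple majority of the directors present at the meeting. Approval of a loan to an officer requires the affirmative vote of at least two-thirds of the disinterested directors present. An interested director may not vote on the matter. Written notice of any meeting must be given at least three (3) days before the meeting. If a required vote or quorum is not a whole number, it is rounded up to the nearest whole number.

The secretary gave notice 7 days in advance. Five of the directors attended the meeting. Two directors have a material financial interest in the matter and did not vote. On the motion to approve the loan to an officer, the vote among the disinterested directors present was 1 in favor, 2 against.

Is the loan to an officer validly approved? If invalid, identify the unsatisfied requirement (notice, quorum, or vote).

Notice: 7 days given; 3 required (7 ≥ 3). Satisfied.
Quorum: 5 present (interested directors count toward quorum); quorum is 5. Satisfied.
Vote: the loan to an officer requires two-thirds of the disinterested directors present (5 − 2 = 3). 2/3 of 3 = 2, so 2 affirmative votes are needed; 1 voted in favor. Not satisfied.

Invalid — vote requirement not satisfied.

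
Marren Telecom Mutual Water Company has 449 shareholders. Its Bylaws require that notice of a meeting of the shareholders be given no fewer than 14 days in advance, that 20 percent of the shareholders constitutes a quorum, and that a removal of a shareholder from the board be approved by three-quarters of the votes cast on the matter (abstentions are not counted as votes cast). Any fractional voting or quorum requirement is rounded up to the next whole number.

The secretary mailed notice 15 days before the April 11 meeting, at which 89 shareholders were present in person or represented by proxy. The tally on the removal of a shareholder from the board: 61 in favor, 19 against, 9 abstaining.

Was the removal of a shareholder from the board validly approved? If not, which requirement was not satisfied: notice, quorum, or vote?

Notice: 15 days given; 14 required. Satisfied.
Quorum: 20% of 449 = 89.80, rounded up to 90; 89 present. Not satisfied.
Vote: requires three-fourths of the votes cast (89 − 9 abstaining = 80); 3/4 of 80 = 60, so 60 needed; 61 in favor. Satisfied.

Invalid — quorum requirement not satisfied.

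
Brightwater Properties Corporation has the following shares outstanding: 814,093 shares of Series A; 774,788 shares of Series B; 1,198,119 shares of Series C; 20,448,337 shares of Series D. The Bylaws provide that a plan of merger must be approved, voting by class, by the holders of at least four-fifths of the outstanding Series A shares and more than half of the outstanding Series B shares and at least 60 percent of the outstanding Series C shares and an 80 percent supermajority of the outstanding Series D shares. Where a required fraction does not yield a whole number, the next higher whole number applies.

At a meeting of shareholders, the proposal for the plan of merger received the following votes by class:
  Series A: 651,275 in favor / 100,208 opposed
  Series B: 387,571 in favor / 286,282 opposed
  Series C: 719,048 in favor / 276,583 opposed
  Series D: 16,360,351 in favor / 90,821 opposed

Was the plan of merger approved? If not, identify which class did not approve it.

Approved — every class gave the required vote.

Series A: 4/5 of 814093 = 651274.40, rounded up to 651275; 651,275 required, 651,275 in favor — approved.
Series B: a majority of 774788 is 387395; 387,395 required, 387,571 in favor — approved.
Series C: 3/5 of 1198119 = 718871.40, rounded up to 718872; 718,872 required, 719,048 in favor — approved.
Series D: 4/5 of 20448337 = 16358669.60, rounded up to 16358670; 16,358,670 required, 16,360,351 in favor — approved.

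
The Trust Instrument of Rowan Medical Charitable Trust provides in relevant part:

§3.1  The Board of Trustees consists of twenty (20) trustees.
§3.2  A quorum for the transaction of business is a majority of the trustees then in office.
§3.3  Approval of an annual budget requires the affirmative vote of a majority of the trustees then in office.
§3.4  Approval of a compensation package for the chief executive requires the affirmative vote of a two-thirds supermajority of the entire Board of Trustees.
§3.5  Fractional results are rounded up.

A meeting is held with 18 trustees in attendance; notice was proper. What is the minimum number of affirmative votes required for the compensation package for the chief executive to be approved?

The compensation package for the chief executive requires two-thirds of the entire Board of Trustees (20).
2/3 of 20 = 13.33, rounded up to 14.

14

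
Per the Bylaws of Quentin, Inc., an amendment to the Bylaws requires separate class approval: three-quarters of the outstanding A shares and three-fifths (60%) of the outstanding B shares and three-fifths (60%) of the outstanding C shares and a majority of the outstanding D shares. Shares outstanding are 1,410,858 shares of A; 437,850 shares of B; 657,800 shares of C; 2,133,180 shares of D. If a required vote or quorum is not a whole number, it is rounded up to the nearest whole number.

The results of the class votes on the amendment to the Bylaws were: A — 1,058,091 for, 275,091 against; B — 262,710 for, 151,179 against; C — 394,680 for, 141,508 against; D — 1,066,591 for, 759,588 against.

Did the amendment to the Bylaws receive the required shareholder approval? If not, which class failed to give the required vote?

A: 3/4 of 1410858 = 1058143.50, rounded up to 1058144; 1,058,144 required, 1,058,091 in favor — not approved.
B: 3/5 of 437850 = 262710; 262,710 required, 262,710 in favor — approved.
C: 3/5 of 657800 = 394680; 394,680 required, 394,680 in favor — approved.
D: a majority of 2133180 is 1066591; 1,066,591 required, 1,066,591 in favor — approved.

Not approved — the A shares did not give the required vote.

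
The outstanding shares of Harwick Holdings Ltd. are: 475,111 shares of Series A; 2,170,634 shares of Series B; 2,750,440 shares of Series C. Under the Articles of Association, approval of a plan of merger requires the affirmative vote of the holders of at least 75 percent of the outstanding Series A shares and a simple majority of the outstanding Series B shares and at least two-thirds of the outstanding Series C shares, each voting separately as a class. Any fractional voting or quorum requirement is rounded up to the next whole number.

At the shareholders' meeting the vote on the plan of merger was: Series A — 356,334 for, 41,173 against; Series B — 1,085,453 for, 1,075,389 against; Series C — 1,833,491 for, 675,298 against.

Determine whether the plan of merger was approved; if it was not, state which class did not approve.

Not approved — the Series C shares did not give the required vote.

Series A: 3/4 of 475111 = 356333.25, rounded up to 356334; 356,334 required, 356,334 in favor — approved.
Series B: a majority of 2170634 is 1085318; 1,085,318 required, 1,085,453 in favor — approved.
Series C: 2/3 of 2750440 = 1833626.67, rounded up to 1833627; 1,833,627 required, 1,833,491 in favor — not approved.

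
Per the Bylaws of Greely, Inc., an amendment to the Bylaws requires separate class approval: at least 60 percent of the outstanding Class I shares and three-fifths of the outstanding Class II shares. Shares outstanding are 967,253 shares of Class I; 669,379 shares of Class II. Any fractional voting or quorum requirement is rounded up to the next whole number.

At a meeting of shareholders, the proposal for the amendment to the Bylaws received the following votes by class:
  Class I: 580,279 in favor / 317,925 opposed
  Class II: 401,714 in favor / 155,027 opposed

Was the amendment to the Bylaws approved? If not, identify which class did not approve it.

Not approved — the Class I shares did not give the required vote.

Class I: 3/5 of 967253 = 580351.80, rounded up to 580352; 580,352 required, 580,279 in favor — not approved.
Class II: 3/5 of 669379 = 401627.40, rounded up to 401628; 401,628 required, 401,714 in favor — approved.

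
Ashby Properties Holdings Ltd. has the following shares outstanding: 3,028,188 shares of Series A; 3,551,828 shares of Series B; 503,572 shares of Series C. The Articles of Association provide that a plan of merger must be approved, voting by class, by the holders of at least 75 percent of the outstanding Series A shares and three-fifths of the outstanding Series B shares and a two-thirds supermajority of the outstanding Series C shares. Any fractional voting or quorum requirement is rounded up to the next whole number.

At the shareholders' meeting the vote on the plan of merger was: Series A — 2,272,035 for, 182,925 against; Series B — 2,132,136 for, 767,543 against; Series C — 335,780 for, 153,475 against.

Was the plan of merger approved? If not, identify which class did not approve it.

Series A: 3/4 of 3028188 = 2271141; 2,271,141 required, 2,272,035 in favor — approved.
Series B: 3/5 of 3551828 = 2131096.80, rounded up to 2131097; 2,131,097 required, 2,132,136 in favor — approved.
Series C: 2/3 of 503572 = 335714.67, rounded up to 335715; 335,715 required, 335,780 in favor — approved.

Approved — every class gave the required vote.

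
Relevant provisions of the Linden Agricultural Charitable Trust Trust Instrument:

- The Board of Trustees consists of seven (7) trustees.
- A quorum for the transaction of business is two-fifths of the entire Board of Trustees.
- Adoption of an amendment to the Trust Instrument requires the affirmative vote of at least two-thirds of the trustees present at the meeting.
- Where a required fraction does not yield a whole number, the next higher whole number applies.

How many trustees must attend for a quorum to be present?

3

2/5 of 7 = 2.80, rounded up to 3.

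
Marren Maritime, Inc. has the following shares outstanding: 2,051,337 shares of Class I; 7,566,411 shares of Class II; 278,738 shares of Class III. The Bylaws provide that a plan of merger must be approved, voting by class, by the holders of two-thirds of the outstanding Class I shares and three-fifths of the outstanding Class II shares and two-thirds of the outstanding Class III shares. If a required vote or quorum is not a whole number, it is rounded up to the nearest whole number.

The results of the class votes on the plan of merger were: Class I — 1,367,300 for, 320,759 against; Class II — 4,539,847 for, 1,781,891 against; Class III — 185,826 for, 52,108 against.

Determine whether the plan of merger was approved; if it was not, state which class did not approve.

Not approved — the Class I shares did not give the required vote.

Class I: 2/3 of 2051337 = 1367558; 1,367,558 required, 1,367,300 in favor — not approved.
Class II: 3/5 of 7566411 = 4539846.60, rounded up to 4539847; 4,539,847 required, 4,539,847 in favor — approved.
Class III: 2/3 of 278738 = 185825.33, rounded up to 185826; 185,826 required, 185,826 in favor — approved.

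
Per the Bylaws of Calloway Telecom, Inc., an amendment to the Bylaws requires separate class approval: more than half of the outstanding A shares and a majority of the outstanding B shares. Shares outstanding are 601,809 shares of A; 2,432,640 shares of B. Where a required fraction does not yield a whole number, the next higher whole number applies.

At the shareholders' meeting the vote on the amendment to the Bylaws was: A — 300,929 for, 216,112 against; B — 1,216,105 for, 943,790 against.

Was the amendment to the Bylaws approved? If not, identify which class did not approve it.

A: a majority of 601809 is 300905; 300,905 required, 300,929 in favor — approved.
B: a majority of 2432640 is 1216321; 1,216,321 required, 1,216,105 in favor — not approved.

Not approved — the B shares did not give the required vote.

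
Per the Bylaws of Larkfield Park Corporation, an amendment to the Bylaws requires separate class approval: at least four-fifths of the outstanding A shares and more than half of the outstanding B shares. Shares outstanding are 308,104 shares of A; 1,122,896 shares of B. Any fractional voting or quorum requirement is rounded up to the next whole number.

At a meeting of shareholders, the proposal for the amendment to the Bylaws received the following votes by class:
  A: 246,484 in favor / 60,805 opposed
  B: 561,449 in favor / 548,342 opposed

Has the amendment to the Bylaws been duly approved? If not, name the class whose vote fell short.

A: 4/5 of 308104 = 246483.20, rounded up to 246484; 246,484 required, 246,484 in favor — approved.
B: a majority of 1122896 is 561449; 561,449 required, 561,449 in favor — approved.

Approved — every class gave the required vote.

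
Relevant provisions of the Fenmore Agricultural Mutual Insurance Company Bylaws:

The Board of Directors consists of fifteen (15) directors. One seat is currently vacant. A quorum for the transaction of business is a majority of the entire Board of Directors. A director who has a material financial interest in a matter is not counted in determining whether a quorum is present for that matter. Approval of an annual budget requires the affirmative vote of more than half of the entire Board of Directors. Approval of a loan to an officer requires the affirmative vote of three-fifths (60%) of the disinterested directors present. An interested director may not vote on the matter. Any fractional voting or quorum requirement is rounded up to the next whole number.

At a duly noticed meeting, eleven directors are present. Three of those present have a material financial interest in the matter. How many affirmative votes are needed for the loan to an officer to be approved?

The loan to an officer requires three-fifths of the disinterested directors present (11 − 3 = 8).
3/5 of 8 = 4.80, rounded up to 5.

5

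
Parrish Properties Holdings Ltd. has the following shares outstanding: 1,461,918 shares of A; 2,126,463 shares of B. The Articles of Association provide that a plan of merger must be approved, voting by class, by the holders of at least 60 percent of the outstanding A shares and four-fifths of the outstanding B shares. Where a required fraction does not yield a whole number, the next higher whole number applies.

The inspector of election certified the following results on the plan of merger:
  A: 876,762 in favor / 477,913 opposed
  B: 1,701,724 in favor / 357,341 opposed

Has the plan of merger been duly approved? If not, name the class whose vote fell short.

Not approved — the A shares did not give the required vote.

A: 3/5 of 1461918 = 877150.80, rounded up to 877151; 877,151 required, 876,762 in favor — not approved.
B: 4/5 of 2126463 = 1701170.40, rounded up to 1701171; 1,701,171 required, 1,701,724 in favor — approved.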